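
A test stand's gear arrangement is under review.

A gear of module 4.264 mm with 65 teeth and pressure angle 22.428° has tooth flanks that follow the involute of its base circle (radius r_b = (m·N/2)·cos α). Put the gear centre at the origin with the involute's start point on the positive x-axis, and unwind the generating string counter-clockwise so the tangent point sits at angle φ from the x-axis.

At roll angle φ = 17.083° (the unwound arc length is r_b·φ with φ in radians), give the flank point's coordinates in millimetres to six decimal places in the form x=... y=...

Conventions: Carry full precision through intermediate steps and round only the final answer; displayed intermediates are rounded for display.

single-mesh involute tooth geometry (65T wheel at module 4.264)
pitch radius r_p = m·N/2 = 4.264·65/2 = 138.580000
base radius r_b = r_p·cos α = 138.580000·cos 22.428° = 128.097767
roll angle φ = 17.083° = 0.29815460 rad
x = r_b·(cos φ + φ·sin φ) = 133.665553
y = r_b·(sin φ − φ·cos φ) = 1.121706

x=133.665553 y=1.121706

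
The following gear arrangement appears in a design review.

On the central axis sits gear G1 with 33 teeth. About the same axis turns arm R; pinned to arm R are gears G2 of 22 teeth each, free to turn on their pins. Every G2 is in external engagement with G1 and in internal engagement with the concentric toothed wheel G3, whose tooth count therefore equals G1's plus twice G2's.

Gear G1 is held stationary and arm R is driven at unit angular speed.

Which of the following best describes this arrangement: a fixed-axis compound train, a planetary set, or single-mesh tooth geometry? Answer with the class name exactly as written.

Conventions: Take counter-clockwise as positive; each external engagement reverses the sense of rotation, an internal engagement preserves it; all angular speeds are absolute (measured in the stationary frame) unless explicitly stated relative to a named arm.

planetary set

recognized (axles ride arm R): planetary set, 33/22/77 teeth
classification: planetary set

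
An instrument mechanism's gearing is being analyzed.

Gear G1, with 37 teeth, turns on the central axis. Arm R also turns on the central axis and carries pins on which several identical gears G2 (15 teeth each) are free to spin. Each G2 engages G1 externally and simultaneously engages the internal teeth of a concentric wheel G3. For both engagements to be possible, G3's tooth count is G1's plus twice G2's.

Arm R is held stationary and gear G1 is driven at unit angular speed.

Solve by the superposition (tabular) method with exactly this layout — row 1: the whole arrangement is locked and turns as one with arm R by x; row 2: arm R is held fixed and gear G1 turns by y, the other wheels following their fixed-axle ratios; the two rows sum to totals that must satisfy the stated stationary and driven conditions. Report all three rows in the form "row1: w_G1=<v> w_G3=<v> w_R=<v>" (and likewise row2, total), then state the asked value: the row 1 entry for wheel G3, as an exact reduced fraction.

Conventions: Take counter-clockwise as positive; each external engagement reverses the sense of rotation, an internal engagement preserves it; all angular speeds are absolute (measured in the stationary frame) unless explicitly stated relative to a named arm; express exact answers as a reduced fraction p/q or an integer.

row1: w_G1=0 w_G3=0 w_R=0
row2: w_G1=1 w_G3=-37/67 w_R=0
total: w_G1=1 w_G3=-37/67 w_R=0
asked value: 0

topology: planetary set — G1 37T / G2 15T / G3 67T, arm = carrier (Willis)
superposition row 1 [locked train]: every member turns x
row 2: sun turns y, ring = −(37/67)·y, arm 0
boundary: total ω_arm = x = 0 and total ω_sun = x + y = 1  ⇒  y = 1, x = 0
row 2 ring = −(37/67)·1 = -37/67
totals (row 1 + row 2): sun 0 + 1 = 1, ring 0 + (-37/67) = -37/67, arm 0 + 0 = 0
asked cell (row1, ring) = 0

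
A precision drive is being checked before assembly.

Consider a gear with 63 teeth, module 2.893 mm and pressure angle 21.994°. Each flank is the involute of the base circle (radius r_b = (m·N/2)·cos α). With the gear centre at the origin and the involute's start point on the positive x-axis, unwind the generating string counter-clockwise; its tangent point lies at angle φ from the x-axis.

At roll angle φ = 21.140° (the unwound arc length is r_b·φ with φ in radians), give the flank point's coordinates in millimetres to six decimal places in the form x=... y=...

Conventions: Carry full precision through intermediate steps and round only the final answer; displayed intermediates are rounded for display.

recognized (one wheel, involute flank): single-mesh tooth geometry, m = 2.893, N = 63
pitch radius r_p = m·N/2 = 2.893·63/2 = 91.129500
base radius r_b = r_p·cos α = 91.129500·cos 21.994° = 84.497376
roll angle φ = 21.140° = 0.36896260 rad
x = r_b·(cos φ + φ·sin φ) = 90.054567
y = r_b·(sin φ − φ·cos φ) = 1.395550

x=90.054567 y=1.395550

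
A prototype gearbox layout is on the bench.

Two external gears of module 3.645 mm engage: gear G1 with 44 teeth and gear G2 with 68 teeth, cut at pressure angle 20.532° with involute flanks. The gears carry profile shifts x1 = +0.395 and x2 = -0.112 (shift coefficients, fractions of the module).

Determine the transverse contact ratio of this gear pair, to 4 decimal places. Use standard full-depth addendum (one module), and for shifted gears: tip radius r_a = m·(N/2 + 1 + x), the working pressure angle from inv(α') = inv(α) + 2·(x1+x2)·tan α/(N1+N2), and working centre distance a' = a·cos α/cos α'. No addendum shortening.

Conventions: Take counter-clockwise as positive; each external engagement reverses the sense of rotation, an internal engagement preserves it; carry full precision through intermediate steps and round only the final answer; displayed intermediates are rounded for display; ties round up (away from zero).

class = single-mesh tooth geometry [involute pair 44T × 68T, m = 3.645]
base radii: r_b1 = 75.096047, r_b2 = 116.057527
tip radii: r_a1 = 85.274775, r_a2 = 127.166760
inv(α') = inv(20.532°) + 2·(+0.395-0.112)·tan α/(44+68) = 0.01806306  ⇒  α' = 21.27527°
a' = a·cos α / cos α' = 204.1200·cos 20.532°/cos 21.27527° = 205.133876
action lengths: √(r_a1²−r_b1²) = 40.402612, √(r_a2²−r_b2²) = 51.981106
base pitch p_b = π·m·cos α = 10.723690
CR = (40.402612 + 51.981106 − 205.133876·sin 21.27527°)/10.723690 = 1.673964
contact ratio ≈ 1.6740

1.6740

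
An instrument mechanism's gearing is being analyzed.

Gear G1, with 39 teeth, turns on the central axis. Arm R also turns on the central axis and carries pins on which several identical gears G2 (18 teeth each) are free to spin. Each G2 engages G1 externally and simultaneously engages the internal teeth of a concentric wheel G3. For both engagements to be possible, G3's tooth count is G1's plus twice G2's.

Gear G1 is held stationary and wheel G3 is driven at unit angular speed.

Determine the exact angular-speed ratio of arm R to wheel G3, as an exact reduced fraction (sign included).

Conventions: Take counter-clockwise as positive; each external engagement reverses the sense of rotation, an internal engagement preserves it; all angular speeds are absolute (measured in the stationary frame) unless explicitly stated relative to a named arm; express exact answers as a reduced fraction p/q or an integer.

topology: planetary set — G1 39T / G2 18T / G3 75T, arm = carrier (Willis)
ring teeth: 39 + 2·18 = 75
39(ω_sun−ω_arm) = −75(ω_ring−ω_arm),  ω_sun = 0, ω_ring = 1
39(0−ω_arm) = −75(1−ω_arm)  ⇒  114·ω_arm = 75  ⇒  ω_arm = 25/38
ω_out/ω_in = 25/38

25/38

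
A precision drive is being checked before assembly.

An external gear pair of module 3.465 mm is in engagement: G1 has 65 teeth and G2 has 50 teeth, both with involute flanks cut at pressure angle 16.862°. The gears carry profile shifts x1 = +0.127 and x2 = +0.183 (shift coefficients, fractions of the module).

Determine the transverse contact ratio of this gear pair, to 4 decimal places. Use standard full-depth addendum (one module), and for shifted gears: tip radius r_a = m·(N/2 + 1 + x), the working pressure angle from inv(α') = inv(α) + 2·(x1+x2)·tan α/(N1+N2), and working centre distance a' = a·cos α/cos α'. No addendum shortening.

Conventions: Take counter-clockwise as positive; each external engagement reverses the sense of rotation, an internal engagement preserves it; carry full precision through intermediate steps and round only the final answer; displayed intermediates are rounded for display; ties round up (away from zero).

1.9054

recognized (one external pair, fixed centres): single-mesh tooth geometry, m = 3.465, N1 = 65, N2 = 50
base radii: r_b1 = 107.770858, r_b2 = 82.900660
tip radii: r_a1 = 116.517555, r_a2 = 90.724095
inv(α') = inv(16.862°) + 2·(+0.127+0.183)·tan α/(65+50) = 0.01043561  ⇒  α' = 17.82184°
a' = a·cos α / cos α' = 199.2375·cos 16.862°/cos 17.82184° = 200.282513
action lengths: √(r_a1²−r_b1²) = 44.292018, √(r_a2²−r_b2²) = 36.855692
base pitch p_b = π·m·cos α = 10.417604
CR = (44.292018 + 36.855692 − 200.282513·sin 17.82184°)/10.417604 = 1.905391
contact ratio ≈ 1.9054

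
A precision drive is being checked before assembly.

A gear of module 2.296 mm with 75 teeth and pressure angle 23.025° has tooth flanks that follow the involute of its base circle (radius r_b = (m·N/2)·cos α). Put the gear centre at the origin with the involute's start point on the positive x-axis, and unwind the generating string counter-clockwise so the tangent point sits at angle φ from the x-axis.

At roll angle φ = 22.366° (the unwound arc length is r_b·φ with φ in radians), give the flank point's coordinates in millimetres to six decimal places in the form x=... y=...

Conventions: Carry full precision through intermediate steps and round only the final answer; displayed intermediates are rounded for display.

class = single-mesh tooth geometry [base-circle involute, m = 2.296, 75T]
pitch radius r_p = m·N/2 = 2.296·75/2 = 86.100000
base radius r_b = r_p·cos α = 86.100000·cos 23.025° = 79.240781
roll angle φ = 22.366° = 0.39036034 rad
x = r_b·(cos φ + φ·sin φ) = 85.050127
y = r_b·(sin φ − φ·cos φ) = 1.547363

x=85.050127 y=1.547363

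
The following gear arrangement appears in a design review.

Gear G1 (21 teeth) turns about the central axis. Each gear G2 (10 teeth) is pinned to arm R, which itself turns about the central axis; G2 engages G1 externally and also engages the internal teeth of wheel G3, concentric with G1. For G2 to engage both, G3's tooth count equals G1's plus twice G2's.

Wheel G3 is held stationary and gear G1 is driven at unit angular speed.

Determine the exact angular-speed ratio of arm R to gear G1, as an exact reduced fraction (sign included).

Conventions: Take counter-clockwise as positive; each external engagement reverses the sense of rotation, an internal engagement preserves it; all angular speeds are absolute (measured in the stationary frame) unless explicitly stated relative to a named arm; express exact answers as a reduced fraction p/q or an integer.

21/62

topology: planetary set — G1 21T / G2 10T / G3 41T, arm = carrier (Willis)
ring teeth: 21 + 2·10 = 41
21(ω_sun−ω_arm) = −41(ω_ring−ω_arm),  ω_ring = 0, ω_sun = 1
21(1−ω_arm) = −41(0−ω_arm)  ⇒  62·ω_arm = 21  ⇒  ω_arm = 21/62
ω_out/ω_in = 21/62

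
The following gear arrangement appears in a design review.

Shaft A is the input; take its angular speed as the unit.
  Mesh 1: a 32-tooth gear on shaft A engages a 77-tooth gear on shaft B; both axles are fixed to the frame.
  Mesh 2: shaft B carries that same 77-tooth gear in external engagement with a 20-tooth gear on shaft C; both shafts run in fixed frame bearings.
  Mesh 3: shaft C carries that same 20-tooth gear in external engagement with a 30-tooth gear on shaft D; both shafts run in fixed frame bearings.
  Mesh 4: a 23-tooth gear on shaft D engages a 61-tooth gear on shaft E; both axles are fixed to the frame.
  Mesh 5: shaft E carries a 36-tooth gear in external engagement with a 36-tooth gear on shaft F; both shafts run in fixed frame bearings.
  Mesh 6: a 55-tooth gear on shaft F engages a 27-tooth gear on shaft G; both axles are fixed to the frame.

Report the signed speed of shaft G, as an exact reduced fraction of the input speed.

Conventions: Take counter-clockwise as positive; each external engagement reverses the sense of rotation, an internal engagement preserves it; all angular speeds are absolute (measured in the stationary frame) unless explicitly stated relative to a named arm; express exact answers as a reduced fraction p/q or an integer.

4048/4941

6-mesh fixed-axis compound train (all bearings frame-fixed)
mesh 1 [32T→77T]: |ω|/ω_in = 1×32/77 = 32/77, sense flips to −
mesh 2 [77T→20T]: |ω|/ω_in = (32/77)×77/20 = 8/5, sense flips to +
mesh 3 [20T→30T]: |ω|/ω_in = (8/5)×20/30 = 16/15, sense flips to −
mesh 4 [23T→61T]: |ω|/ω_in = (16/15)×23/61 = 368/915, sense flips to +
mesh 5 [36T→36T]: |ω|/ω_in = (368/915)×36/36 = 368/915, sense flips to −
mesh 6 [55T→27T]: |ω|/ω_in = (368/915)×55/27 = 4048/4941, sense flips to +
signed output speed (× input speed) = 4048/4941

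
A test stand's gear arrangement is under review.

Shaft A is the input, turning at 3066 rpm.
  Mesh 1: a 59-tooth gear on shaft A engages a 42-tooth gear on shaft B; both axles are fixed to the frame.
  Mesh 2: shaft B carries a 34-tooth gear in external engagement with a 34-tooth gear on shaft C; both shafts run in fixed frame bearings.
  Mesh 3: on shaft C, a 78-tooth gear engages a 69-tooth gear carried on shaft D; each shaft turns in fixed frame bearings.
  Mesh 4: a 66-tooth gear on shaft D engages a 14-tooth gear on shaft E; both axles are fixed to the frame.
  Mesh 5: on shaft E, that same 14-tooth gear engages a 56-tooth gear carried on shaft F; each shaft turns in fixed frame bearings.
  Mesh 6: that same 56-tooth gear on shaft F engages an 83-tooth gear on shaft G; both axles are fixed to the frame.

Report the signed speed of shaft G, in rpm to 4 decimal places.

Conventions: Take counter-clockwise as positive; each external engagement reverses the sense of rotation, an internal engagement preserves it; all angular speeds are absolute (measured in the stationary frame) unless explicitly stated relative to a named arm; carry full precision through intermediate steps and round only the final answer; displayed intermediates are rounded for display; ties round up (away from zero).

+3871.5621 rpm

6-mesh fixed-axis compound train (all bearings frame-fixed)
mesh 1 [59T→42T]: ω = 3066.0000×59/42 = 4307.0000 rpm, sense flips to −
mesh 2 [34T→34T]: ω = 4307.0000×34/34 = 4307.0000 rpm, sense flips to +
mesh 3 [78T→69T]: ω = 4307.0000×78/69 = 4868.7826 rpm, sense flips to −
mesh 4 [66T→14T]: ω = 4868.7826×66/14 = 22952.8323 rpm, sense flips to +
mesh 5 [14T→56T]: ω = 22952.8323×14/56 = 5738.2081 rpm, sense flips to −
mesh 6 [56T→83T]: ω = 5738.2081×56/83 = 3871.5621 rpm, sense flips to +
signed output speed = +3871.5621 rpm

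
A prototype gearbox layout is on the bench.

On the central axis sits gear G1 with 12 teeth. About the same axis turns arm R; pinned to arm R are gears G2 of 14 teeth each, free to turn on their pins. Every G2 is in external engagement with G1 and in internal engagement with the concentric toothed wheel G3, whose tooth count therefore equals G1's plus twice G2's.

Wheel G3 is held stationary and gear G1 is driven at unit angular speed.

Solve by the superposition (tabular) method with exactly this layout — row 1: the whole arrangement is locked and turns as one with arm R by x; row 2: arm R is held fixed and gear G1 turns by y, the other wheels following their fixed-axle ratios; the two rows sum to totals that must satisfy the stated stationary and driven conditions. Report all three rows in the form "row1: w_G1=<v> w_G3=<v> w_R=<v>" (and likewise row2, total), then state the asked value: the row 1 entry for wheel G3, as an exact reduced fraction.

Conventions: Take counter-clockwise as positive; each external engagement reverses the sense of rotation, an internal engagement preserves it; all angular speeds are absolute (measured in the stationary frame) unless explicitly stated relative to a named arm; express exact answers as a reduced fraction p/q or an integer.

topology: planetary set — G1 12T / G2 14T / G3 40T, arm = carrier (Willis)
row 1 (train locked, turned with arm): all members turn x
row 2 — arm fixed, fixed-axis ratios: sun y, ring −(12/40)·y, arm 0
boundary: total ω_ring = x − (12/40)·y = 0 and total ω_sun = x + y = 1  ⇒  y = 10/13, x = 3/13
row 2 ring = −(12/40)·10/13 = -3/13
totals (row 1 + row 2): sun 3/13 + 10/13 = 1, ring 3/13 + (-3/13) = 0, arm 3/13 + 0 = 3/13
asked cell (row1, ring) = 3/13

row1: w_G1=3/13 w_G3=3/13 w_R=3/13
row2: w_G1=10/13 w_G3=-3/13 w_R=0
total: w_G1=1 w_G3=0 w_R=3/13
asked value: 3/13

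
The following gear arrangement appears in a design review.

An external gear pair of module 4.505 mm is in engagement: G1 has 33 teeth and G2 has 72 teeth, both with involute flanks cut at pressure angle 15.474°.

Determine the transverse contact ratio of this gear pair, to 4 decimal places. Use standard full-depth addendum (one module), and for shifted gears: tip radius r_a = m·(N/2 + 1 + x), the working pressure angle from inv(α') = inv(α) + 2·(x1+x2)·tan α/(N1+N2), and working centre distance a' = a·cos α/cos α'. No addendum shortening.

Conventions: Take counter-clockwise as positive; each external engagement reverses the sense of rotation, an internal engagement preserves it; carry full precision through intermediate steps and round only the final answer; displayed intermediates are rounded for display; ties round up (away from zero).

single-mesh involute tooth geometry (33T engaging 72T at module 4.505)
base radii: r_b1 = 71.638068, r_b2 = 156.301238
tip radii: r_a1 = 78.837500, r_a2 = 166.685000
no profile shift: α' = α, a' = a
action lengths: √(r_a1²−r_b1²) = 32.914111, √(r_a2²−r_b2²) = 57.912107
base pitch p_b = π·m·cos α = 13.639856
CR = (32.914111 + 57.912107 − 236.512500·sin 15.47400°)/13.639856 = 2.032604
contact ratio ≈ 2.0326

2.0326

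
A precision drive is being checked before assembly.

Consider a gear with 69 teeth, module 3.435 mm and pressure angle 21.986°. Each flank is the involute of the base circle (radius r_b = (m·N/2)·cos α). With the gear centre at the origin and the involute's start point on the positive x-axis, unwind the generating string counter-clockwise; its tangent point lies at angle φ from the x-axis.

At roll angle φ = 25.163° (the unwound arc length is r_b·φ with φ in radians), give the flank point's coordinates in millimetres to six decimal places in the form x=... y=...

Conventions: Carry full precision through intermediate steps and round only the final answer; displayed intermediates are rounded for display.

x=119.981048 y=3.043357

topology: single-mesh involute geometry — m = 3.435, N = 69
pitch radius r_p = m·N/2 = 3.435·69/2 = 118.507500
base radius r_b = r_p·cos α = 118.507500·cos 21.986° = 109.889085
roll angle φ = 25.163° = 0.43917720 rad
x = r_b·(cos φ + φ·sin φ) = 119.981048
y = r_b·(sin φ − φ·cos φ) = 3.043357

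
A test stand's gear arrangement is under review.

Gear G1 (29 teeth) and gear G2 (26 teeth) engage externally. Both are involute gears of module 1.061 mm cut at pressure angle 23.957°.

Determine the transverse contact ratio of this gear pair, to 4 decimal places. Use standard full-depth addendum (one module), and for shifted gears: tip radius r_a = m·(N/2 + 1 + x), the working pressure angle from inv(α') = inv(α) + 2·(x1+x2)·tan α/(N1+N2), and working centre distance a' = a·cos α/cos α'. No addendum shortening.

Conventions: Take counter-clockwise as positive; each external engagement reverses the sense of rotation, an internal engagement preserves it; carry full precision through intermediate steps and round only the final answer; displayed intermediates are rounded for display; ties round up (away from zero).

topology: single-mesh involute geometry — m = 1.061, 29T/26T pair
base radii: r_b1 = 14.059132, r_b2 = 12.604739
tip radii: r_a1 = 16.445500, r_a2 = 14.854000
no profile shift: α' = α, a' = a
action lengths: √(r_a1²−r_b1²) = 8.532014, √(r_a2²−r_b2²) = 7.858872
base pitch p_b = π·m·cos α = 3.046074
CR = (8.532014 + 7.858872 − 29.177500·sin 23.95700°)/3.046074 = 1.491538
contact ratio ≈ 1.4915

1.4915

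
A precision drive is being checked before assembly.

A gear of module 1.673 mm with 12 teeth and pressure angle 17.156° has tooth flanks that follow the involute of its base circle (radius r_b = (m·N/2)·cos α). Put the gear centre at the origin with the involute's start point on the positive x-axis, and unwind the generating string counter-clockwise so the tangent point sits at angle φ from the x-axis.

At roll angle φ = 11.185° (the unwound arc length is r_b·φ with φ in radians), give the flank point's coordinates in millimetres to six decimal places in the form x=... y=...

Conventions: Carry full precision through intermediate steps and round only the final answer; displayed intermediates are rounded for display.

x=9.772382 y=0.023694

topology: single-mesh involute geometry — m = 1.673, N = 12
pitch radius r_p = m·N/2 = 1.673·12/2 = 10.038000
base radius r_b = r_p·cos α = 10.038000·cos 17.156° = 9.591361
roll angle φ = 11.185° = 0.19521508 rad
x = r_b·(cos φ + φ·sin φ) = 9.772382
y = r_b·(sin φ − φ·cos φ) = 0.023694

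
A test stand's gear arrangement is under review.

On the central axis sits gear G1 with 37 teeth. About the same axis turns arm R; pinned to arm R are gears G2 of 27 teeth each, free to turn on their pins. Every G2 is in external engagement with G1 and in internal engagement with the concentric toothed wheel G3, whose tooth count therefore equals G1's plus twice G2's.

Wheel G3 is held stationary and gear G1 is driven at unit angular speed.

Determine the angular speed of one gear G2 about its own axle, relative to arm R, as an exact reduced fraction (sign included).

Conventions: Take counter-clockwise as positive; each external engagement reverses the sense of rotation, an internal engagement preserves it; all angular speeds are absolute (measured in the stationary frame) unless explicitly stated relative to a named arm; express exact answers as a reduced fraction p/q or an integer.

-3367/3456

recognized (axles ride arm R): planetary set, 37/27/91 teeth
ring teeth: 37 + 2·27 = 91
37(ω_sun−ω_arm) = −91(ω_ring−ω_arm),  ω_ring = 0, ω_sun = 1
37(1−ω_arm) = −91(0−ω_arm)  ⇒  128·ω_arm = 37  ⇒  ω_arm = 37/128
sun–planet mesh: 37·(1−37/128) = −27·(ω_p−ω_arm)  ⇒  ω_p−ω_arm = -3367/3456
exact speed ratio = -3367/3456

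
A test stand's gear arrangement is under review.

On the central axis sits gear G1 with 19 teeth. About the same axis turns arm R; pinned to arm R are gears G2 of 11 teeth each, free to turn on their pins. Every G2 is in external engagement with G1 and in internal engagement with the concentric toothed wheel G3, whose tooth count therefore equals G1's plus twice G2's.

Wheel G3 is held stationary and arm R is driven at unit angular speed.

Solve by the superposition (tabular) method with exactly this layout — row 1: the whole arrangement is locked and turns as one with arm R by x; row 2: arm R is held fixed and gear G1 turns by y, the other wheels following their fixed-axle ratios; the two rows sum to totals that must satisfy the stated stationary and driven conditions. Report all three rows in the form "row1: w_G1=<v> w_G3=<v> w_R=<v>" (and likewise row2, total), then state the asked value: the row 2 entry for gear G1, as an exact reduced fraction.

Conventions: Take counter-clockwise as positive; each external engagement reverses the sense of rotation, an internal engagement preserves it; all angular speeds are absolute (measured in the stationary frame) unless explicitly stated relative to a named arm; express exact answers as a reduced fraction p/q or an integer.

recognized (axles ride arm R): planetary set, 19/11/41 teeth
row 1 (train locked, turned with arm): all members turn x
row 2 (arm held, sun turns y): ω_ring = −(19/41)·y, ω_arm = 0
boundary: total ω_ring = x − (19/41)·y = 0 and total ω_arm = x = 1  ⇒  y = 41/19, x = 1
row 2 ring = −(19/41)·41/19 = -1
totals (row 1 + row 2): sun 1 + 41/19 = 60/19, ring 1 + (-1) = 0, arm 1 + 0 = 1
asked cell (row2, sun) = 41/19

row1: w_G1=1 w_G3=1 w_R=1
row2: w_G1=41/19 w_G3=-1 w_R=0
total: w_G1=60/19 w_G3=0 w_R=1
asked value: 41/19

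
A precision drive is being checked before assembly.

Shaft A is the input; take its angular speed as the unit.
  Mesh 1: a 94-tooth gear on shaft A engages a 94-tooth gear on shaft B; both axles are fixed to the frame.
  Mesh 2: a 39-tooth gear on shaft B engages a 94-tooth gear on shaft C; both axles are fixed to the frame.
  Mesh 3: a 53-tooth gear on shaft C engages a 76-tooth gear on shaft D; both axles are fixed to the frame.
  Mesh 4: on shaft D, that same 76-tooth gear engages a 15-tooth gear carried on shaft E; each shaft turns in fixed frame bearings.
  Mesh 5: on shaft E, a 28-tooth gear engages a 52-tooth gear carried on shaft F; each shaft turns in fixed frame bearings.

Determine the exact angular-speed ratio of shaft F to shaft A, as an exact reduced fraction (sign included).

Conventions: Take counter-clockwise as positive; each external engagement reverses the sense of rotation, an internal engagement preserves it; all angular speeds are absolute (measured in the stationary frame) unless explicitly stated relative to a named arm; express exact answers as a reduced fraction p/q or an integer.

class = fixed-axis compound train [5 meshes; 5 ratios multiply, 5 sense flips]
mesh 1 [94T→94T]: running ratio 1, sense −
mesh 2 [39T→94T]: running ratio 39/94, sense +
mesh 3 [53T→76T]: running ratio 2067/7144, sense −
mesh 4 [76T→15T]: running ratio 689/470, sense +
mesh 5 [28T→52T]: running ratio 371/470, sense −
ω_out/ω_in = -371/470

-371/470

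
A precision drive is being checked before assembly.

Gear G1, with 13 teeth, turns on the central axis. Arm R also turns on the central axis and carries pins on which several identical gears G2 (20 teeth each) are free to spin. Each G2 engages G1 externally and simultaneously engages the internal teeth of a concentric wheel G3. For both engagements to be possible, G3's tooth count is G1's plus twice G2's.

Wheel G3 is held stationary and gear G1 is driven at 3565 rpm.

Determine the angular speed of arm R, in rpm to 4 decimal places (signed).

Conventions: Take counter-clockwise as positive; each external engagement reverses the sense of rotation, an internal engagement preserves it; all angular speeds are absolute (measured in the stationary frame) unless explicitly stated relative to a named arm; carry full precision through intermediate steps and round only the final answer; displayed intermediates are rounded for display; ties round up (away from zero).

+702.1970 rpm

class = planetary set [G3 = 13+2·20 = 53; Willis about the carrier]
normalise by the input: solve with ω_sun = 1, then scale by 3565 rpm
ring teeth: 13 + 2·20 = 53
13(ω_sun−ω_arm) = −53(ω_ring−ω_arm),  ω_ring = 0, ω_sun = 1
13(1−ω_arm) = −53(0−ω_arm)  ⇒  66·ω_arm = 13  ⇒  ω_arm = 13/66
scale: ω_arm = 13/66 × 3565 rpm = +702.1970 rpm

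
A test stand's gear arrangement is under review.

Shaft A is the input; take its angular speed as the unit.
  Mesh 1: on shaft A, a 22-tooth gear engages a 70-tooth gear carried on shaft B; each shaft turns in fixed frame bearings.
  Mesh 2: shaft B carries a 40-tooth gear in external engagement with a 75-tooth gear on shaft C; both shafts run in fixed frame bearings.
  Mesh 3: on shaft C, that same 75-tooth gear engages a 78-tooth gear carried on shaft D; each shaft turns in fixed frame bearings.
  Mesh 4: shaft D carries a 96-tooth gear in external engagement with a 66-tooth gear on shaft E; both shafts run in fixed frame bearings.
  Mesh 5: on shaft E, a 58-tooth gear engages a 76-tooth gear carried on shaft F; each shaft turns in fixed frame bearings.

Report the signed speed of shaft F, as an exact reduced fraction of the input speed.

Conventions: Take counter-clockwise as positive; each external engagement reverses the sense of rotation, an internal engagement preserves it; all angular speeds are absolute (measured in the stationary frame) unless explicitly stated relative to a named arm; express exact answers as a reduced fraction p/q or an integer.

-928/5187

5-mesh fixed-axis compound train (all bearings frame-fixed)
mesh 1 [22T→70T]: |ω|/ω_in = 1×22/70 = 11/35, sense flips to −
mesh 2 [40T→75T]: |ω|/ω_in = (11/35)×40/75 = 88/525, sense flips to +
mesh 3 [75T→78T]: |ω|/ω_in = (88/525)×75/78 = 44/273, sense flips to −
mesh 4 [96T→66T]: |ω|/ω_in = (44/273)×96/66 = 64/273, sense flips to +
mesh 5 [58T→76T]: |ω|/ω_in = (64/273)×58/76 = 928/5187, sense flips to −
signed output speed (× input speed) = -928/5187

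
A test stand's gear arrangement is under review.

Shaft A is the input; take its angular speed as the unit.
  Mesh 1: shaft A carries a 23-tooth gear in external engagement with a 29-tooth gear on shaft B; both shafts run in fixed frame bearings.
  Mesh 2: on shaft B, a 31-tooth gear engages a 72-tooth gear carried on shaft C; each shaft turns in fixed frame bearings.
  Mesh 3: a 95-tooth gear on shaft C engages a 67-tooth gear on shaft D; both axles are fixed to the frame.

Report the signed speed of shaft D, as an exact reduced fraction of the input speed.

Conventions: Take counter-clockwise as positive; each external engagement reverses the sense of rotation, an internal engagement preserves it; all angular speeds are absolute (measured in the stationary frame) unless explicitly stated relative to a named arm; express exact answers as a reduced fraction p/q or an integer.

3-mesh fixed-axis compound train (all bearings frame-fixed)
mesh 1 [23T→29T]: |ω|/ω_in = 1×23/29 = 23/29, sense flips to −
mesh 2 [31T→72T]: |ω|/ω_in = (23/29)×31/72 = 713/2088, sense flips to +
mesh 3 [95T→67T]: |ω|/ω_in = (713/2088)×95/67 = 67735/139896, sense flips to −
signed output speed (× input speed) = -67735/139896

-67735/139896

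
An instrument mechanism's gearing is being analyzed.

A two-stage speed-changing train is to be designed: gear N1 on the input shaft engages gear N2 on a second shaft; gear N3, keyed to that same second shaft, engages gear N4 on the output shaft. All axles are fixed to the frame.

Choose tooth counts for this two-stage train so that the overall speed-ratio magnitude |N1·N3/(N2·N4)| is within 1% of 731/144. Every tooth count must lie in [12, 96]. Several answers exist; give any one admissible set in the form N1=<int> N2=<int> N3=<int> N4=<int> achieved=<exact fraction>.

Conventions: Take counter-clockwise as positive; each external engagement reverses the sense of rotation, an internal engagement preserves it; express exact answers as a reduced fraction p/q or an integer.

topology: fixed-axis compound train — 2 stages, target 731/144
target = 731/144 in lowest terms: an exact hit needs N1·N3 = k·731 and N2·N4 = k·144 for one integer k, every count in [12, 96]; additionally prefer no 1:1 stage (N1 ≠ N2, N3 ≠ N4)
k = 1: N1·N3 = 731 = 17·43, N2·N4 = 144 = 12·12
achieved = 17·43/(12·12) = 731/144; |achieved − target| = 0 ≤ 731/14400 ✓

N1=17 N2=12 N3=43 N4=12 achieved=731/144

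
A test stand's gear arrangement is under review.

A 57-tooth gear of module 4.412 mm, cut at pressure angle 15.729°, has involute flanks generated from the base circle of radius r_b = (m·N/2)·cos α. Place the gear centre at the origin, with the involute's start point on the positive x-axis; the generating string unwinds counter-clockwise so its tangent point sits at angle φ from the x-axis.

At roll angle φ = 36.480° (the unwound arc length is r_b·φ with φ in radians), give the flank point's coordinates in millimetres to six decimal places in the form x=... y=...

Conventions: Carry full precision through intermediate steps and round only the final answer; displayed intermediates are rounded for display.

recognized (one wheel, involute flank): single-mesh tooth geometry, m = 4.412, N = 57
pitch radius r_p = m·N/2 = 4.412·57/2 = 125.742000
base radius r_b = r_p·cos α = 125.742000·cos 15.729° = 121.033548
roll angle φ = 36.480° = 0.63669611 rad
x = r_b·(cos φ + φ·sin φ) = 143.135136
y = r_b·(sin φ − φ·cos φ) = 9.997062

x=143.135136 y=9.997062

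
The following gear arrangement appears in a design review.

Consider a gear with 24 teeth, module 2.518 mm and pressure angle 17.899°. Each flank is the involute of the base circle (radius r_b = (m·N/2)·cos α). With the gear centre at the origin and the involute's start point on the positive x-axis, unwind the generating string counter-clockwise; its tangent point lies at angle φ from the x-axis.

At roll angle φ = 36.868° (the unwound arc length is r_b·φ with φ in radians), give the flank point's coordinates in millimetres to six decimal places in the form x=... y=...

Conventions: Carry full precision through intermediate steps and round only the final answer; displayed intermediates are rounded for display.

class = single-mesh tooth geometry [base-circle involute, m = 2.518, 24T]
pitch radius r_p = m·N/2 = 2.518·24/2 = 30.216000
base radius r_b = r_p·cos α = 30.216000·cos 17.899° = 28.753539
roll angle φ = 36.868° = 0.64346799 rad
x = r_b·(cos φ + φ·sin φ) = 34.104101
y = r_b·(sin φ − φ·cos φ) = 2.449408

x=34.104101 y=2.449408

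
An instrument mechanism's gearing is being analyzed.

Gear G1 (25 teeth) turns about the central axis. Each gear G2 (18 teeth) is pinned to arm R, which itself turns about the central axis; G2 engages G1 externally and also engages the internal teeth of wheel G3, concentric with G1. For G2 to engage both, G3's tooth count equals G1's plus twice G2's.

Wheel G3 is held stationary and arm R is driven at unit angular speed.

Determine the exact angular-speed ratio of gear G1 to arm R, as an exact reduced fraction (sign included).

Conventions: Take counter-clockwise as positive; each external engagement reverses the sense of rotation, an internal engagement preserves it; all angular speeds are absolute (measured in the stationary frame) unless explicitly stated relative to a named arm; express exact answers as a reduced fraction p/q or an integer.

86/25

planetary set (25T centre, 18T on arm, 61T internal) — Willis relation
ring teeth: 25 + 2·18 = 61
25(ω_sun−ω_arm) = −61(ω_ring−ω_arm),  ω_ring = 0, ω_arm = 1
ω_sun = 1 − (61/25)(0−1) = 86/25
ω_out/ω_in = 86/25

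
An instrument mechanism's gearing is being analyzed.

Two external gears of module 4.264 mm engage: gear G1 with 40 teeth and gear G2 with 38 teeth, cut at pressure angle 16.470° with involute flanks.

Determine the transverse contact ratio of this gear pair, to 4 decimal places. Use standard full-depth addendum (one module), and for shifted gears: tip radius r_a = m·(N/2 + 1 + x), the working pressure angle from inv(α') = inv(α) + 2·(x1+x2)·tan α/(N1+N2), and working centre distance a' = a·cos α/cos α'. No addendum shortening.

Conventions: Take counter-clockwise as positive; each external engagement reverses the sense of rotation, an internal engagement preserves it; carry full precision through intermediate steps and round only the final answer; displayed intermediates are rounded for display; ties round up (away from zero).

1.9063

topology: single-mesh involute geometry — m = 4.264, 40T/38T pair
base radii: r_b1 = 81.780818, r_b2 = 77.691777
tip radii: r_a1 = 89.544000, r_a2 = 85.280000
no profile shift: α' = α, a' = a
action lengths: √(r_a1²−r_b1²) = 36.469519, √(r_a2²−r_b2²) = 35.166265
base pitch p_b = π·m·cos α = 12.846101
CR = (36.469519 + 35.166265 − 166.296000·sin 16.47000°)/12.846101 = 1.906311
contact ratio ≈ 1.9063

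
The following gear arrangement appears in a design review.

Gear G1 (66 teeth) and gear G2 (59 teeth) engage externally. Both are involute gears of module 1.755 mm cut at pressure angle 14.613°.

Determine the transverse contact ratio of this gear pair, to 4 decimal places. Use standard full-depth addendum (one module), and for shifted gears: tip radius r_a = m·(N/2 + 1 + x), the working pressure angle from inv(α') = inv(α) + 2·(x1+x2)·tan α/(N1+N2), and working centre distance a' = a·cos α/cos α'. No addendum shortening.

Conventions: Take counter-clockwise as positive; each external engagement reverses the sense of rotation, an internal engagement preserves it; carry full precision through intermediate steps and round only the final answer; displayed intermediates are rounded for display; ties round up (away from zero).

2.1873

topology: single-mesh involute geometry — m = 1.755, 66T/59T pair
base radii: r_b1 = 56.041563, r_b2 = 50.097761
tip radii: r_a1 = 59.670000, r_a2 = 53.527500
no profile shift: α' = α, a' = a
action lengths: √(r_a1²−r_b1²) = 20.490294, √(r_a2²−r_b2²) = 18.852258
base pitch p_b = π·m·cos α = 5.335144
CR = (20.490294 + 18.852258 − 109.687500·sin 14.61300°)/5.335144 = 2.187309
contact ratio ≈ 2.1873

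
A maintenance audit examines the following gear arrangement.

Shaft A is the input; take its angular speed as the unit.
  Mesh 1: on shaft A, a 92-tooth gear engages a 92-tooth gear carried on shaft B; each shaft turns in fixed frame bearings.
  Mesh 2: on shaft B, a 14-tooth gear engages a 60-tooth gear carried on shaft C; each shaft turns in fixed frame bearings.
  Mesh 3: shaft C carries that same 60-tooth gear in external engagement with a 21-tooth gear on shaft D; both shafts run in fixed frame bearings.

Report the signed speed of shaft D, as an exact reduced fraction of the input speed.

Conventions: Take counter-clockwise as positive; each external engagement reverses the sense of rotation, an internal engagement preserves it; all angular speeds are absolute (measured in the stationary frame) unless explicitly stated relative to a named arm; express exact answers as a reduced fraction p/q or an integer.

-2/3

3-mesh fixed-axis compound train (all bearings frame-fixed)
mesh 1 [92T→92T]: |ω|/ω_in = 1×92/92 = 1, sense flips to −
mesh 2 [14T→60T]: |ω|/ω_in = 1×14/60 = 7/30, sense flips to +
mesh 3 [60T→21T]: |ω|/ω_in = (7/30)×60/21 = 2/3, sense flips to −
signed output speed (× input speed) = -2/3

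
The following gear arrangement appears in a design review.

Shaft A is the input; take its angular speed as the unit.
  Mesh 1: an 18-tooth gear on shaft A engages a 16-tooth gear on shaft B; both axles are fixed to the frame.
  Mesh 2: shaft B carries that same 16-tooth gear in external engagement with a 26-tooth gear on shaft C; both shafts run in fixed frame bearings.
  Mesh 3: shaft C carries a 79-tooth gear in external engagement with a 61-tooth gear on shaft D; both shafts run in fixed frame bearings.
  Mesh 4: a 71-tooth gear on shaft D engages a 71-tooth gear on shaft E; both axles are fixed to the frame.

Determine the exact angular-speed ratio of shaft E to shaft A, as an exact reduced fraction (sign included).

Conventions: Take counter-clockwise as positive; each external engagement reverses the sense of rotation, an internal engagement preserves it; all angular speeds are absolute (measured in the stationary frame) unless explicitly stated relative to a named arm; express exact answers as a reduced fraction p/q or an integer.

class = fixed-axis compound train [4 meshes; 4 ratios multiply, 4 sense flips]
mesh 1 [18T→16T]: running ratio 9/8, sense −
mesh 2 [16T→26T]: running ratio 9/13, sense +
mesh 3 [79T→61T]: running ratio 711/793, sense −
mesh 4 [71T→71T]: running ratio 711/793, sense +
ω_out/ω_in = 711/793

711/793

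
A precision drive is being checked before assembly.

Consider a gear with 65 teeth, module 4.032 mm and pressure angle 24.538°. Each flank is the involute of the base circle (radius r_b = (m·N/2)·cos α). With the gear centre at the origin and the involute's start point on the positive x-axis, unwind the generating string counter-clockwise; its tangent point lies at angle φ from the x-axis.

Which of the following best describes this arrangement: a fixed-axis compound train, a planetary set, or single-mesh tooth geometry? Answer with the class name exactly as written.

single-mesh tooth geometry

class = single-mesh tooth geometry [base-circle involute, m = 4.032, 65T]
classification: single-mesh tooth geometry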